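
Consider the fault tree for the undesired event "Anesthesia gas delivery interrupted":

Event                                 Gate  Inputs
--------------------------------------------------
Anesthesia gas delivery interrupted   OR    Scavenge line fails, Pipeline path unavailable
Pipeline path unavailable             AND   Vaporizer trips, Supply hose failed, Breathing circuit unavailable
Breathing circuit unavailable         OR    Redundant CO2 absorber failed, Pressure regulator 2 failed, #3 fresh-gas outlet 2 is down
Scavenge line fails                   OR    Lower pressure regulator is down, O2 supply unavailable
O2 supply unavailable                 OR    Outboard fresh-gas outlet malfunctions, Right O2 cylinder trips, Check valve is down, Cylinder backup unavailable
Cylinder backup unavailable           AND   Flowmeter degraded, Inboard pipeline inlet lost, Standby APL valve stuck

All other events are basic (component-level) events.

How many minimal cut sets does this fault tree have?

Cylinder backup unavailable [AND]: one cut set from each child combined → 1 × 1 × 1 = 1 cut set(s).
O2 supply unavailable [OR]: union of children's cut sets → 4 cut set(s).
Scavenge line fails [OR]: union of children's cut sets → 5 cut set(s).
Breathing circuit unavailable [OR]: union of children's cut sets → 3 cut set(s).
Pipeline path unavailable [AND]: one cut set from each child combined → 1 × 1 × 3 = 3 cut set(s).
Anesthesia gas delivery interrupted [OR]: union of children's cut sets → 8 cut set(s).
Minimal cut sets: {Lower pressure regulator is down}; {Outboard fresh-gas outlet malfunctions}; {Right O2 cylinder trips}; {Check valve is down}; {Flowmeter degraded, Inboard pipeline inlet lost, Standby APL valve stuck}; {Redundant CO2 absorber failed, Supply hose failed, Vaporizer trips}; {Pressure regulator 2 failed, Supply hose failed, Vaporizer trips}; {#3 fresh-gas outlet 2 is down, Supply hose failed, Vaporizer trips}.

8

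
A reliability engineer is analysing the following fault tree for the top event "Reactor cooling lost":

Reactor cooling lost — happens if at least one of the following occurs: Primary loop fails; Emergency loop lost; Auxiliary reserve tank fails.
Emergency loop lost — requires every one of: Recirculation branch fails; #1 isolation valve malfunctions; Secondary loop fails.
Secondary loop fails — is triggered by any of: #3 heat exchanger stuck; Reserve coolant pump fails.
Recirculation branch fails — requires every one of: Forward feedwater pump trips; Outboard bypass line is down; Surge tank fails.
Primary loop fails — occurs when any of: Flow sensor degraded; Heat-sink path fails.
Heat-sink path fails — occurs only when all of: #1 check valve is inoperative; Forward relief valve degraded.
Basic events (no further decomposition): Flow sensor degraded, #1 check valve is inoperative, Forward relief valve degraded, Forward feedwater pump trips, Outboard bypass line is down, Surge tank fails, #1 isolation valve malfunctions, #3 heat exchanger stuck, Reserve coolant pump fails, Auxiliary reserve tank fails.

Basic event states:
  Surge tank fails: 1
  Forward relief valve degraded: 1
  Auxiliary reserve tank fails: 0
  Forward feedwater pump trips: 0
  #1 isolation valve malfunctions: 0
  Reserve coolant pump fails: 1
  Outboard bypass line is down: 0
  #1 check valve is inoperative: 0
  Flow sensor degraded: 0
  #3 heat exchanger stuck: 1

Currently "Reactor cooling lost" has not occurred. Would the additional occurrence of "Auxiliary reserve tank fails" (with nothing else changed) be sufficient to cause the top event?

Counterfactual: set "Auxiliary reserve tank fails" to occurred.
Heat-sink path fails [AND]: #1 check valve is inoperative=not, Forward relief valve degraded=occurs → not all inputs occur → does not occur.
Primary loop fails [OR]: Flow sensor degraded=not, Heat-sink path fails=not → no input occurs → does not occur.
Recirculation branch fails [AND]: Forward feedwater pump trips=not, Outboard bypass line is down=not, Surge tank fails=occurs → not all inputs occur → does not occur.
Secondary loop fails [OR]: #3 heat exchanger stuck=occurs, Reserve coolant pump fails=occurs → at least one input occurs → occurs.
Emergency loop lost [AND]: Recirculation branch fails=not, #1 isolation valve malfunctions=not, Secondary loop fails=occurs → not all inputs occur → does not occur.
Reactor cooling lost [OR]: Primary loop fails=not, Emergency loop lost=not, Auxiliary reserve tank fails=occurs → at least one input occurs → occurs.

Yes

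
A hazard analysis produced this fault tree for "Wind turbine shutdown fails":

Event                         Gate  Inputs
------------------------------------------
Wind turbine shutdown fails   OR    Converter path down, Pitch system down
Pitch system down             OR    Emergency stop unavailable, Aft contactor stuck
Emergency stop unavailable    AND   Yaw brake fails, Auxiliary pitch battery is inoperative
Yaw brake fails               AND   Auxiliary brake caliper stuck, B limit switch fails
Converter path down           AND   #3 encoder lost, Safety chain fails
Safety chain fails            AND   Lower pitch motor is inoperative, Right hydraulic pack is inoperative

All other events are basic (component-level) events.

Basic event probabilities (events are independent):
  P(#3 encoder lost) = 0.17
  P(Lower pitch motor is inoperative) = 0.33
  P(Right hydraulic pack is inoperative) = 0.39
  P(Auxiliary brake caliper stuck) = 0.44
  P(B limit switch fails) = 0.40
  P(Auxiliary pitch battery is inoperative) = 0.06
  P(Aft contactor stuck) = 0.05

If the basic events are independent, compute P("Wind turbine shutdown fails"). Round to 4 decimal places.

P(Safety chain fails) [AND] = 0.33 × 0.39 = 0.128700
P(Converter path down) [AND] = 0.17 × 0.128700 = 0.021879
P(Yaw brake fails) [AND] = 0.44 × 0.40 = 0.176000
P(Emergency stop unavailable) [AND] = 0.176000 × 0.06 = 0.010560
P(Pitch system down) [OR] = 1 − (1−0.010560) × (1−0.05) = 0.060032
P(Wind turbine shutdown fails) [OR] = 1 − (1−0.021879) × (1−0.060032) = 0.080598
Rounded to 4 decimal places: P(Wind turbine shutdown fails) ≈ 0.0806.

0.0806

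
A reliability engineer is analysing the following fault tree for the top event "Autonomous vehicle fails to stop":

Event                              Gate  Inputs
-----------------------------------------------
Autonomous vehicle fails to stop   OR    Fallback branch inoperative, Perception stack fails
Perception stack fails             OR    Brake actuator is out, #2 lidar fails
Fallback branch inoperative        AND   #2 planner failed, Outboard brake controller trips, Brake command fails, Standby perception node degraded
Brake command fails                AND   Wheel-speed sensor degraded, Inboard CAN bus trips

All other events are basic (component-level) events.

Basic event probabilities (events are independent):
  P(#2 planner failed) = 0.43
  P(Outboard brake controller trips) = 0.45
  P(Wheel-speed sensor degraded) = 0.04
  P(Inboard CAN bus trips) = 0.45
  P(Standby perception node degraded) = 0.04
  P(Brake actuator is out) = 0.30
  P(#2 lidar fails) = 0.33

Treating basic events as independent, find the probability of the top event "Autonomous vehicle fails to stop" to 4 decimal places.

0.5311

P(Brake command fails) [AND] = 0.04 × 0.45 = 0.018000
P(Fallback branch inoperative) [AND] = 0.43 × 0.45 × 0.018000 × 0.04 = 0.000139
P(Perception stack fails) [OR] = 1 − (1−0.30) × (1−0.33) = 0.531000
P(Autonomous vehicle fails to stop) [OR] = 1 − (1−0.000139) × (1−0.531000) = 0.531065
Rounded to 4 decimal places: P(Autonomous vehicle fails to stop) ≈ 0.5311.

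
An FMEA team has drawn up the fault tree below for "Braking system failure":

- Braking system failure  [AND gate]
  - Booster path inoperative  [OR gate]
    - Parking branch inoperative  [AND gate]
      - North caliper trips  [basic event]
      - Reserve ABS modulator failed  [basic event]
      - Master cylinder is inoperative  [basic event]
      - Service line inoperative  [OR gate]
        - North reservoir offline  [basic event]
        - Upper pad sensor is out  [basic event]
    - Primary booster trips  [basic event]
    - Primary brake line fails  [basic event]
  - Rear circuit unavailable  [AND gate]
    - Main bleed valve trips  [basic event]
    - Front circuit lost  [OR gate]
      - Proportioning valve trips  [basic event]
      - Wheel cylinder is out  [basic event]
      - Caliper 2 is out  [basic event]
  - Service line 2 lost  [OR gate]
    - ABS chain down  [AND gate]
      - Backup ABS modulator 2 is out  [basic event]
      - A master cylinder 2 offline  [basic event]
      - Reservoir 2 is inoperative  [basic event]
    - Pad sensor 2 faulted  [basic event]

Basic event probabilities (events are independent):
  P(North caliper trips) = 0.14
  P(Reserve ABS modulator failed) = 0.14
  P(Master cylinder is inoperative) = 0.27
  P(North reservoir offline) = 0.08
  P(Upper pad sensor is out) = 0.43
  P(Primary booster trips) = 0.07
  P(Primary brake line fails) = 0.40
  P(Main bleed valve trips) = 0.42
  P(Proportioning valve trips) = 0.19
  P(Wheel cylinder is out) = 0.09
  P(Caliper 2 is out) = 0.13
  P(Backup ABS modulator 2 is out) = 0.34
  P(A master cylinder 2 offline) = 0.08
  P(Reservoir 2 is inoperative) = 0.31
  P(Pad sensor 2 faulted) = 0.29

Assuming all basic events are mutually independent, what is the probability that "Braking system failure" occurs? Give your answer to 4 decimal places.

0.0198

P(Service line inoperative) [OR] = 1 − (1−0.08) × (1−0.43) = 0.475600
P(Parking branch inoperative) [AND] = 0.14 × 0.14 × 0.27 × 0.475600 = 0.002517
P(Booster path inoperative) [OR] = 1 − (1−0.002517) × (1−0.07) × (1−0.40) = 0.443404
P(Front circuit lost) [OR] = 1 − (1−0.19) × (1−0.09) × (1−0.13) = 0.358723
P(Rear circuit unavailable) [AND] = 0.42 × 0.358723 = 0.150664
P(ABS chain down) [AND] = 0.34 × 0.08 × 0.31 = 0.008432
P(Service line 2 lost) [OR] = 1 − (1−0.008432) × (1−0.29) = 0.295987
P(Braking system failure) [AND] = 0.443404 × 0.150664 × 0.295987 = 0.019773
Rounded to 4 decimal places: P(Braking system failure) ≈ 0.0198.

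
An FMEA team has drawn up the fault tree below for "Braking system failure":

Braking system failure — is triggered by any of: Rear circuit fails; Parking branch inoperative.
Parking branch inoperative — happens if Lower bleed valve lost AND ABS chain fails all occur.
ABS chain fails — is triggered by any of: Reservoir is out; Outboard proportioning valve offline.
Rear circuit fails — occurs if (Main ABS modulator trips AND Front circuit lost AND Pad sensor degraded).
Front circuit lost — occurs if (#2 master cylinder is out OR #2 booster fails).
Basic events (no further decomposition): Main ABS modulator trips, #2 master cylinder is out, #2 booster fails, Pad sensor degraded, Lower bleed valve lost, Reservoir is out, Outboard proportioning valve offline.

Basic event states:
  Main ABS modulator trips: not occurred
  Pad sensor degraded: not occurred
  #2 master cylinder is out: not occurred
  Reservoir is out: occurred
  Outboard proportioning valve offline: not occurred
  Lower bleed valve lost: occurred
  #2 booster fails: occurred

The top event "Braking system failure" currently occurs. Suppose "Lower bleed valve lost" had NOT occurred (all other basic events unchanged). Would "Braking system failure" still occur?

Counterfactual: set "Lower bleed valve lost" to not occurred.
Front circuit lost [OR]: #2 master cylinder is out=not, #2 booster fails=occurs → at least one input occurs → occurs.
Rear circuit fails [AND]: Main ABS modulator trips=not, Front circuit lost=occurs, Pad sensor degraded=not → not all inputs occur → does not occur.
ABS chain fails [OR]: Reservoir is out=occurs, Outboard proportioning valve offline=not → at least one input occurs → occurs.
Parking branch inoperative [AND]: Lower bleed valve lost=not, ABS chain fails=occurs → not all inputs occur → does not occur.
Braking system failure [OR]: Rear circuit fails=not, Parking branch inoperative=not → no input occurs → does not occur.

No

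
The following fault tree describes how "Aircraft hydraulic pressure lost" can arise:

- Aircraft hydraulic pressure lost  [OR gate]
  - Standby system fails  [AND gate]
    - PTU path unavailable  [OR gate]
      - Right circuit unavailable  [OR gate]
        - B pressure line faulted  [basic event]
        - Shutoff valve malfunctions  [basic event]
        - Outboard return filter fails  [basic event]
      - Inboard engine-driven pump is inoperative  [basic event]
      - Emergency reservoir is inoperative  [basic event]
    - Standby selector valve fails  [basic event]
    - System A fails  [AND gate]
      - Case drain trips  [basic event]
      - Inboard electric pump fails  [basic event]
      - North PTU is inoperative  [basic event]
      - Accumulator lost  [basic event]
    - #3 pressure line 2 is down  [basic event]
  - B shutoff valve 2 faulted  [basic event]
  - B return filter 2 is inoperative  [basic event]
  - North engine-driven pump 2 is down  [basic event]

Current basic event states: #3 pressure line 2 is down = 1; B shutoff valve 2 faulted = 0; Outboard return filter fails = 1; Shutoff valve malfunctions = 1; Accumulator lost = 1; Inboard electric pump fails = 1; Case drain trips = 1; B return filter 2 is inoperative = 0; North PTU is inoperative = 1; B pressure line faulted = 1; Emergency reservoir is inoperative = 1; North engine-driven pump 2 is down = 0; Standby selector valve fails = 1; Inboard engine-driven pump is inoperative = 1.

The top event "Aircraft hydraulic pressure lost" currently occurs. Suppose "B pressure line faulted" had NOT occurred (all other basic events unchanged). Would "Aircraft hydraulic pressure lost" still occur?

Counterfactual: set "B pressure line faulted" to not occurred.
Right circuit unavailable [OR]: B pressure line faulted=not, Shutoff valve malfunctions=occurs, Outboard return filter fails=occurs → at least one input occurs → occurs.
PTU path unavailable [OR]: Right circuit unavailable=occurs, Inboard engine-driven pump is inoperative=occurs, Emergency reservoir is inoperative=occurs → at least one input occurs → occurs.
System A fails [AND]: Case drain trips=occurs, Inboard electric pump fails=occurs, North PTU is inoperative=occurs, Accumulator lost=occurs → all inputs occur → occurs.
Standby system fails [AND]: PTU path unavailable=occurs, Standby selector valve fails=occurs, System A fails=occurs, #3 pressure line 2 is down=occurs → all inputs occur → occurs.
Aircraft hydraulic pressure lost [OR]: Standby system fails=occurs, B shutoff valve 2 faulted=not, B return filter 2 is inoperative=not, North engine-driven pump 2 is down=not → at least one input occurs → occurs.

Yes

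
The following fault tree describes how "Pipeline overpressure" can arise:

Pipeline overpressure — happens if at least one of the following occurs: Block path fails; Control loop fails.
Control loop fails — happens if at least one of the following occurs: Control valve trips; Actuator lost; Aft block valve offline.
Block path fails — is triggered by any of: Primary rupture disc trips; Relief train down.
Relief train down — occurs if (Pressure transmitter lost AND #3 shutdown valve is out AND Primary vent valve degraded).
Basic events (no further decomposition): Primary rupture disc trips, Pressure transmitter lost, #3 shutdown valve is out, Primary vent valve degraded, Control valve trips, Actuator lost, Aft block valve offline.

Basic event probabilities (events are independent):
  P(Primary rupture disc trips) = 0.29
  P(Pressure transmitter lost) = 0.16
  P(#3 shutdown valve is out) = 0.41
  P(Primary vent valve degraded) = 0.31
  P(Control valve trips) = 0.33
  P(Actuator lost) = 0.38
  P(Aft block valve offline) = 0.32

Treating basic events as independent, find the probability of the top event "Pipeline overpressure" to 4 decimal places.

0.8035

P(Relief train down) [AND] = 0.16 × 0.41 × 0.31 = 0.020336
P(Block path fails) [OR] = 1 − (1−0.29) × (1−0.020336) = 0.304439
P(Control loop fails) [OR] = 1 − (1−0.33) × (1−0.38) × (1−0.32) = 0.717528
P(Pipeline overpressure) [OR] = 1 − (1−0.304439) × (1−0.717528) = 0.803523
Rounded to 4 decimal places: P(Pipeline overpressure) ≈ 0.8035.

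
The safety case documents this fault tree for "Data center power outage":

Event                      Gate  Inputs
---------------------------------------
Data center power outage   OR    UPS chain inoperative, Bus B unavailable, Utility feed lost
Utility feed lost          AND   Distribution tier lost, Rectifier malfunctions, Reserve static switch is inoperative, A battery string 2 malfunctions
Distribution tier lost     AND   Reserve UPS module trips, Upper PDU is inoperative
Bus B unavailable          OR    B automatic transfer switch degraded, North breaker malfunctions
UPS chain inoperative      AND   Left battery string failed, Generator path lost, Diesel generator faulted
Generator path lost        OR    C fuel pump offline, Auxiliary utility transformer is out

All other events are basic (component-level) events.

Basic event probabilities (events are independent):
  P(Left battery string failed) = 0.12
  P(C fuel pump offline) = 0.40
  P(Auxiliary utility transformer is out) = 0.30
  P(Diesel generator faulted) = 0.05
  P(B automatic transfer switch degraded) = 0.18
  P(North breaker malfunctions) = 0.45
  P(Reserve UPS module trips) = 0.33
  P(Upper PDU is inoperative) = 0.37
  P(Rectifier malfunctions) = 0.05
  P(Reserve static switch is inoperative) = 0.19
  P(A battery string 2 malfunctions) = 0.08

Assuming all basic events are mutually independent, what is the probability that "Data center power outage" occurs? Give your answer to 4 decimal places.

P(Generator path lost) [OR] = 1 − (1−0.40) × (1−0.30) = 0.580000
P(UPS chain inoperative) [AND] = 0.12 × 0.580000 × 0.05 = 0.003480
P(Bus B unavailable) [OR] = 1 − (1−0.18) × (1−0.45) = 0.549000
P(Distribution tier lost) [AND] = 0.33 × 0.37 = 0.122100
P(Utility feed lost) [AND] = 0.122100 × 0.05 × 0.19 × 0.08 = 0.000093
P(Data center power outage) [OR] = 1 − (1−0.003480) × (1−0.549000) × (1−0.000093) = 0.550611
Rounded to 4 decimal places: P(Data center power outage) ≈ 0.5506.

0.5506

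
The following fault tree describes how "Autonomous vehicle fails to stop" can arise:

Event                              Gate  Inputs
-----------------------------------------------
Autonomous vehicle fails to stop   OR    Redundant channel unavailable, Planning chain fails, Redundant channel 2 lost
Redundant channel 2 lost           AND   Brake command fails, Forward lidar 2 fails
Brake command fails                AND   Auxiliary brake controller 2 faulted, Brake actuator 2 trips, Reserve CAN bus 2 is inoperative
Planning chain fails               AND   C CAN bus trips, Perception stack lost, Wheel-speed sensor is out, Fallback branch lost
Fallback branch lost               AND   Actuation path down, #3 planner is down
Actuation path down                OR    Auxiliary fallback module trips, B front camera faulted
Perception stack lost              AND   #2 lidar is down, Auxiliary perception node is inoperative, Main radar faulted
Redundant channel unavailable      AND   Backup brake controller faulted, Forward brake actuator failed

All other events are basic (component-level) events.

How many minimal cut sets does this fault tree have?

Redundant channel unavailable [AND]: one cut set from each child combined → 1 × 1 = 1 cut set(s).
Perception stack lost [AND]: one cut set from each child combined → 1 × 1 × 1 = 1 cut set(s).
Actuation path down [OR]: union of children's cut sets → 2 cut set(s).
Fallback branch lost [AND]: one cut set from each child combined → 2 × 1 = 2 cut set(s).
Planning chain fails [AND]: one cut set from each child combined → 1 × 1 × 1 × 2 = 2 cut set(s).
Brake command fails [AND]: one cut set from each child combined → 1 × 1 × 1 = 1 cut set(s).
Redundant channel 2 lost [AND]: one cut set from each child combined → 1 × 1 = 1 cut set(s).
Autonomous vehicle fails to stop [OR]: union of children's cut sets → 4 cut set(s).
Minimal cut sets: {Backup brake controller faulted, Forward brake actuator failed}; {#2 lidar is down, #3 planner is down, Auxiliary fallback module trips, Auxiliary perception node is inoperative, C CAN bus trips, Main radar faulted, Wheel-speed sensor is out}; {#2 lidar is down, #3 planner is down, Auxiliary perception node is inoperative, B front camera faulted, C CAN bus trips, Main radar faulted, Wheel-speed sensor is out}; {Auxiliary brake controller 2 faulted, Brake actuator 2 trips, Forward lidar 2 fails, Reserve CAN bus 2 is inoperative}.

4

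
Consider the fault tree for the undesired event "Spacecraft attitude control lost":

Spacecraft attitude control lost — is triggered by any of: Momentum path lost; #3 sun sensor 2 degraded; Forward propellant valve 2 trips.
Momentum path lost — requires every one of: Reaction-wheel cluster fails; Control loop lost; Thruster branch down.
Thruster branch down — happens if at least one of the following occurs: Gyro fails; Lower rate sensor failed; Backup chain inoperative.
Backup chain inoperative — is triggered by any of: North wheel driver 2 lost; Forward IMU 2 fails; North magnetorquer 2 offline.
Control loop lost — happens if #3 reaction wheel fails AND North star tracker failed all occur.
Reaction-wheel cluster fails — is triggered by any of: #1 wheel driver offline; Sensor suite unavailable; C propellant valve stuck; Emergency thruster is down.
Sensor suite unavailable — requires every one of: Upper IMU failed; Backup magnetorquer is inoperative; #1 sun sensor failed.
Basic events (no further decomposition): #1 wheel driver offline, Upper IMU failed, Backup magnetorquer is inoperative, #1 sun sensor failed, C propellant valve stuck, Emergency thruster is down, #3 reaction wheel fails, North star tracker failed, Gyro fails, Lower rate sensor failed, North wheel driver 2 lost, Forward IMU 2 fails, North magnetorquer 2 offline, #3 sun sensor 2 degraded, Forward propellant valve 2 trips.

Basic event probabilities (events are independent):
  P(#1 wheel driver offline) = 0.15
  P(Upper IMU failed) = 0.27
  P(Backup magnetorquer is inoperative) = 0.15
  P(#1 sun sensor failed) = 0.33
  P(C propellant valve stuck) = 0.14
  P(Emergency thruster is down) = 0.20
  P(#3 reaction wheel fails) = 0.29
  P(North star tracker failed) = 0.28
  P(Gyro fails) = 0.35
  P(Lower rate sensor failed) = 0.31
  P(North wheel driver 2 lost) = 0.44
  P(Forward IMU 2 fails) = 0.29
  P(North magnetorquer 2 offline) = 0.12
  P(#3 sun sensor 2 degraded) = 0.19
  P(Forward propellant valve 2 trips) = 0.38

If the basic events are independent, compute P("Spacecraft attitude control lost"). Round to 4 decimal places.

P(Sensor suite unavailable) [AND] = 0.27 × 0.15 × 0.33 = 0.013365
P(Reaction-wheel cluster fails) [OR] = 1 − (1−0.15) × (1−0.013365) × (1−0.14) × (1−0.20) = 0.423016
P(Control loop lost) [AND] = 0.29 × 0.28 = 0.081200
P(Backup chain inoperative) [OR] = 1 − (1−0.44) × (1−0.29) × (1−0.12) = 0.650112
P(Thruster branch down) [OR] = 1 − (1−0.35) × (1−0.31) × (1−0.650112) = 0.843075
P(Momentum path lost) [AND] = 0.423016 × 0.081200 × 0.843075 = 0.028959
P(Spacecraft attitude control lost) [OR] = 1 − (1−0.028959) × (1−0.19) × (1−0.38) = 0.512343
Rounded to 4 decimal places: P(Spacecraft attitude control lost) ≈ 0.5123.

0.5123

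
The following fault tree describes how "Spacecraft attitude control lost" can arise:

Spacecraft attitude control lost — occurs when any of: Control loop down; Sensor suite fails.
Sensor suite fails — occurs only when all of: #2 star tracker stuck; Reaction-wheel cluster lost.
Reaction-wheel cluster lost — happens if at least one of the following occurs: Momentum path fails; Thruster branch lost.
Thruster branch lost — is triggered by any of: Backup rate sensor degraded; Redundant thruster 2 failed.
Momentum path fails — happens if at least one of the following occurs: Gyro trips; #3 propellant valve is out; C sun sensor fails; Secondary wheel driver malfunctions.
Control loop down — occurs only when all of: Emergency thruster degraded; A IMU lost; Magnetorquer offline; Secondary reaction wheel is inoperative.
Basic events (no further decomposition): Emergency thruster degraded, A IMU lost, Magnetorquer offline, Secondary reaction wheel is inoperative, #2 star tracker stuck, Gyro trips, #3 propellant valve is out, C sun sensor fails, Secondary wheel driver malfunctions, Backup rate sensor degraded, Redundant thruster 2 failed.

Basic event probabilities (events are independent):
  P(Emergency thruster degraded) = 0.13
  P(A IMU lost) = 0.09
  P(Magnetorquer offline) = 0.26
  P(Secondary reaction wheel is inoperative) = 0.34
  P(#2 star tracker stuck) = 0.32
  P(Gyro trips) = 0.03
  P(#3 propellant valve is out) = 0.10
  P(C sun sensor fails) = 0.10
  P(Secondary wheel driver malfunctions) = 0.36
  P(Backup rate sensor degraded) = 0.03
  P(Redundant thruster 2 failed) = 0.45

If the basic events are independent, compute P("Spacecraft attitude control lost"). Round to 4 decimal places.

P(Control loop down) [AND] = 0.13 × 0.09 × 0.26 × 0.34 = 0.001034
P(Momentum path fails) [OR] = 1 − (1−0.03) × (1−0.10) × (1−0.10) × (1−0.36) = 0.497152
P(Thruster branch lost) [OR] = 1 − (1−0.03) × (1−0.45) = 0.466500
P(Reaction-wheel cluster lost) [OR] = 1 − (1−0.497152) × (1−0.466500) = 0.731731
P(Sensor suite fails) [AND] = 0.32 × 0.731731 = 0.234154
P(Spacecraft attitude control lost) [OR] = 1 − (1−0.001034) × (1−0.234154) = 0.234946
Rounded to 4 decimal places: P(Spacecraft attitude control lost) ≈ 0.2349.

0.2349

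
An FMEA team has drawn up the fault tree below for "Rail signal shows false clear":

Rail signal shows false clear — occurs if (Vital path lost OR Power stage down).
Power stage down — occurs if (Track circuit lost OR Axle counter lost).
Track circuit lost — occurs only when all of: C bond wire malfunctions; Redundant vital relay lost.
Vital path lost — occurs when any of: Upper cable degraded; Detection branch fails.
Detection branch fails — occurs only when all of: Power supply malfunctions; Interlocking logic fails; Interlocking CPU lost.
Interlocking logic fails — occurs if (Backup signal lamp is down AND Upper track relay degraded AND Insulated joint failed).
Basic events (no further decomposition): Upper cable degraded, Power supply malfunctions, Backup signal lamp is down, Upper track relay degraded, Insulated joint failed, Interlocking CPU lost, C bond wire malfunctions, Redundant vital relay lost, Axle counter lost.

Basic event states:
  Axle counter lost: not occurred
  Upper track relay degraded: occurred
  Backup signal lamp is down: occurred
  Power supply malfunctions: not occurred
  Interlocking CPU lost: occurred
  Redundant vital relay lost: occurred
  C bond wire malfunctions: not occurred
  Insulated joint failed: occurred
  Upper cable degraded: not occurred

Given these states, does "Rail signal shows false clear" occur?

No

Interlocking logic fails [AND]: Backup signal lamp is down=occurs, Upper track relay degraded=occurs, Insulated joint failed=occurs → all inputs occur → occurs.
Detection branch fails [AND]: Power supply malfunctions=not, Interlocking logic fails=occurs, Interlocking CPU lost=occurs → not all inputs occur → does not occur.
Vital path lost [OR]: Upper cable degraded=not, Detection branch fails=not → no input occurs → does not occur.
Track circuit lost [AND]: C bond wire malfunctions=not, Redundant vital relay lost=occurs → not all inputs occur → does not occur.
Power stage down [OR]: Track circuit lost=not, Axle counter lost=not → no input occurs → does not occur.
Rail signal shows false clear [OR]: Vital path lost=not, Power stage down=not → no input occurs → does not occur.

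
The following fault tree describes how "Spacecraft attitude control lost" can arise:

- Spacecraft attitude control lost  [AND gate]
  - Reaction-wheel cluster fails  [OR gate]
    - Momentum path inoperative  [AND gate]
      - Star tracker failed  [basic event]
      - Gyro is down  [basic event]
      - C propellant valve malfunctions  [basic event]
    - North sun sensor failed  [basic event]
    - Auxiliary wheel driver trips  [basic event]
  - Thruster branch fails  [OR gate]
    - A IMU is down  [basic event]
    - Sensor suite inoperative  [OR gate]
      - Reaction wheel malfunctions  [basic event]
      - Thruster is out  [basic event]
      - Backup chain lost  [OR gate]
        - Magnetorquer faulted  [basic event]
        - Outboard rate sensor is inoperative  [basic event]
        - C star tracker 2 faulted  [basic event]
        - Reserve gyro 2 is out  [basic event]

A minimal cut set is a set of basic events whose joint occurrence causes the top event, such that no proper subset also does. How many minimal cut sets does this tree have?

Momentum path inoperative [AND]: one cut set from each child combined → 1 × 1 × 1 = 1 cut set(s).
Reaction-wheel cluster fails [OR]: union of children's cut sets → 3 cut set(s).
Backup chain lost [OR]: union of children's cut sets → 4 cut set(s).
Sensor suite inoperative [OR]: union of children's cut sets → 6 cut set(s).
Thruster branch fails [OR]: union of children's cut sets → 7 cut set(s).
Spacecraft attitude control lost [AND]: one cut set from each child combined → 3 × 7 = 21 cut set(s).

21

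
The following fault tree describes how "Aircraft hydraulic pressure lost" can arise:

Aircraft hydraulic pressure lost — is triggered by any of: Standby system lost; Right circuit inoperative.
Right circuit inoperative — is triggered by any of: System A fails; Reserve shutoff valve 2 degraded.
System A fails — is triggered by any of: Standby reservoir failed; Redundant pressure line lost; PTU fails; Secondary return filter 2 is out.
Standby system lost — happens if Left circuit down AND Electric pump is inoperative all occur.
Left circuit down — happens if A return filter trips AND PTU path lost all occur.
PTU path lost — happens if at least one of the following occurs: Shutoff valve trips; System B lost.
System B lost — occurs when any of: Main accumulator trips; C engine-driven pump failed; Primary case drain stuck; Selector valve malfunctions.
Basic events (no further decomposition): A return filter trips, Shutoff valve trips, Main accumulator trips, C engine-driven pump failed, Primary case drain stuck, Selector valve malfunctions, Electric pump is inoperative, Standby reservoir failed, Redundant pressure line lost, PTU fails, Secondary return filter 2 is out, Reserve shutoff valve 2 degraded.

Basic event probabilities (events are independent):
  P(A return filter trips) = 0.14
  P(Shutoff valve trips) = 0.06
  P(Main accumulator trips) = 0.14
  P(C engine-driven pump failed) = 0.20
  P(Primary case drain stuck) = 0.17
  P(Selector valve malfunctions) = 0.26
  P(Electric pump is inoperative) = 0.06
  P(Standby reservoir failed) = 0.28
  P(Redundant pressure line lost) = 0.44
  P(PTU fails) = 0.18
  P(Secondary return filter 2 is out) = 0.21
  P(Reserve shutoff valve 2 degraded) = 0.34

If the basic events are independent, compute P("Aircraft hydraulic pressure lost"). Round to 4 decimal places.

P(System B lost) [OR] = 1 − (1−0.14) × (1−0.20) × (1−0.17) × (1−0.26) = 0.577430
P(PTU path lost) [OR] = 1 − (1−0.06) × (1−0.577430) = 0.602784
P(Left circuit down) [AND] = 0.14 × 0.602784 = 0.084390
P(Standby system lost) [AND] = 0.084390 × 0.06 = 0.005063
P(System A fails) [OR] = 1 − (1−0.28) × (1−0.44) × (1−0.18) × (1−0.21) = 0.738807
P(Right circuit inoperative) [OR] = 1 − (1−0.738807) × (1−0.34) = 0.827613
P(Aircraft hydraulic pressure lost) [OR] = 1 − (1−0.005063) × (1−0.827613) = 0.828486
Rounded to 4 decimal places: P(Aircraft hydraulic pressure lost) ≈ 0.8285.

0.8285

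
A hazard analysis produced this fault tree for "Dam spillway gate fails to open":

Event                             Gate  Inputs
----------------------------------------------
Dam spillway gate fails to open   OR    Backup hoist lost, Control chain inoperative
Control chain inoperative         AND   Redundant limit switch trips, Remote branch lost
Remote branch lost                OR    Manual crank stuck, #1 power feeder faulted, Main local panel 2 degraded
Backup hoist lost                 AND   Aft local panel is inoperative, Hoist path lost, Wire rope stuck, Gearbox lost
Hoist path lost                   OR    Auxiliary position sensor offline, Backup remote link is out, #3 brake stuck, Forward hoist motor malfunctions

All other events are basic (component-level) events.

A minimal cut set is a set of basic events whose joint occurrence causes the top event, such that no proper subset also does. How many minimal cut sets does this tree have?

Hoist path lost [OR]: union of children's cut sets → 4 cut set(s).
Backup hoist lost [AND]: one cut set from each child combined → 1 × 4 × 1 × 1 = 4 cut set(s).
Remote branch lost [OR]: union of children's cut sets → 3 cut set(s).
Control chain inoperative [AND]: one cut set from each child combined → 1 × 3 = 3 cut set(s).
Dam spillway gate fails to open [OR]: union of children's cut sets → 7 cut set(s).
Minimal cut sets: {Aft local panel is inoperative, Auxiliary position sensor offline, Gearbox lost, Wire rope stuck}; {Aft local panel is inoperative, Backup remote link is out, Gearbox lost, Wire rope stuck}; {#3 brake stuck, Aft local panel is inoperative, Gearbox lost, Wire rope stuck}; {Aft local panel is inoperative, Forward hoist motor malfunctions, Gearbox lost, Wire rope stuck}; {Manual crank stuck, Redundant limit switch trips}; {#1 power feeder faulted, Redundant limit switch trips}; {Main local panel 2 degraded, Redundant limit switch trips}.

7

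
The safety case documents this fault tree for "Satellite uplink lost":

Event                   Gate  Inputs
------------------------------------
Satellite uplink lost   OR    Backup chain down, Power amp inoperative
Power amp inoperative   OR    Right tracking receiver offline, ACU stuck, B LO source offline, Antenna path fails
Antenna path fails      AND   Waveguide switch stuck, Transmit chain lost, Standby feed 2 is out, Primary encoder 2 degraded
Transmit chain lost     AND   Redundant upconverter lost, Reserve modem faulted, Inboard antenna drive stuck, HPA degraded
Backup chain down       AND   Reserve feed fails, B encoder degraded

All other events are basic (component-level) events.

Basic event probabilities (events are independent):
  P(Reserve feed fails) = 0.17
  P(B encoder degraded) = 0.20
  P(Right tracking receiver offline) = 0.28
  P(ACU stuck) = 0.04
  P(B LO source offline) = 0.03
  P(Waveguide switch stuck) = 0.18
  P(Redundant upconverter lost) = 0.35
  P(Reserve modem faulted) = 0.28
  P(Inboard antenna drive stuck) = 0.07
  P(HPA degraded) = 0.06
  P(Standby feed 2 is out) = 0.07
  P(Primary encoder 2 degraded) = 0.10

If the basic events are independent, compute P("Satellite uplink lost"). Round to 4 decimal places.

0.3523

P(Backup chain down) [AND] = 0.17 × 0.20 = 0.034000
P(Transmit chain lost) [AND] = 0.35 × 0.28 × 0.07 × 0.06 = 0.000412
P(Antenna path fails) [AND] = 0.18 × 0.000412 × 0.07 × 0.10 = 0.000001
P(Power amp inoperative) [OR] = 1 − (1−0.28) × (1−0.04) × (1−0.03) × (1−0.000001) = 0.329537
P(Satellite uplink lost) [OR] = 1 − (1−0.034000) × (1−0.329537) = 0.352333
Rounded to 4 decimal places: P(Satellite uplink lost) ≈ 0.3523.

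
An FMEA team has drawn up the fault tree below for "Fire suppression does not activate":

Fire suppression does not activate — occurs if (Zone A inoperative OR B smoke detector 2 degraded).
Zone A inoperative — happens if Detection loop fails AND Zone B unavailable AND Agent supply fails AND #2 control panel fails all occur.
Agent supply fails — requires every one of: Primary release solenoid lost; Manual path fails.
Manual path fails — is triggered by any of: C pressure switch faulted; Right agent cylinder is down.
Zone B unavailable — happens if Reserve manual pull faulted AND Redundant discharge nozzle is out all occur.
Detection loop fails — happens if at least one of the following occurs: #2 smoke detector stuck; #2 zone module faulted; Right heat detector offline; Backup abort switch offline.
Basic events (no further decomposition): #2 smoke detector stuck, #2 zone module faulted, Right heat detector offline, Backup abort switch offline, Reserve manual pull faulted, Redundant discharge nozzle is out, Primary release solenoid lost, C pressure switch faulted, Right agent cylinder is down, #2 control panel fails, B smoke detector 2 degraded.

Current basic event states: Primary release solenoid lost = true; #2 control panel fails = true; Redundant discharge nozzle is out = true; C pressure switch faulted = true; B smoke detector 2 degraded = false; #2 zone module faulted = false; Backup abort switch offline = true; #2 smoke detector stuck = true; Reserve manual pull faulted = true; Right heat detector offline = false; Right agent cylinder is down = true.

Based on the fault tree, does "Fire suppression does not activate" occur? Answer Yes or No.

Yes

Detection loop fails [OR]: #2 smoke detector stuck=occurs, #2 zone module faulted=not, Right heat detector offline=not, Backup abort switch offline=occurs → at least one input occurs → occurs.
Zone B unavailable [AND]: Reserve manual pull faulted=occurs, Redundant discharge nozzle is out=occurs → all inputs occur → occurs.
Manual path fails [OR]: C pressure switch faulted=occurs, Right agent cylinder is down=occurs → at least one input occurs → occurs.
Agent supply fails [AND]: Primary release solenoid lost=occurs, Manual path fails=occurs → all inputs occur → occurs.
Zone A inoperative [AND]: Detection loop fails=occurs, Zone B unavailable=occurs, Agent supply fails=occurs, #2 control panel fails=occurs → all inputs occur → occurs.
Fire suppression does not activate [OR]: Zone A inoperative=occurs, B smoke detector 2 degraded=not → at least one input occurs → occurs.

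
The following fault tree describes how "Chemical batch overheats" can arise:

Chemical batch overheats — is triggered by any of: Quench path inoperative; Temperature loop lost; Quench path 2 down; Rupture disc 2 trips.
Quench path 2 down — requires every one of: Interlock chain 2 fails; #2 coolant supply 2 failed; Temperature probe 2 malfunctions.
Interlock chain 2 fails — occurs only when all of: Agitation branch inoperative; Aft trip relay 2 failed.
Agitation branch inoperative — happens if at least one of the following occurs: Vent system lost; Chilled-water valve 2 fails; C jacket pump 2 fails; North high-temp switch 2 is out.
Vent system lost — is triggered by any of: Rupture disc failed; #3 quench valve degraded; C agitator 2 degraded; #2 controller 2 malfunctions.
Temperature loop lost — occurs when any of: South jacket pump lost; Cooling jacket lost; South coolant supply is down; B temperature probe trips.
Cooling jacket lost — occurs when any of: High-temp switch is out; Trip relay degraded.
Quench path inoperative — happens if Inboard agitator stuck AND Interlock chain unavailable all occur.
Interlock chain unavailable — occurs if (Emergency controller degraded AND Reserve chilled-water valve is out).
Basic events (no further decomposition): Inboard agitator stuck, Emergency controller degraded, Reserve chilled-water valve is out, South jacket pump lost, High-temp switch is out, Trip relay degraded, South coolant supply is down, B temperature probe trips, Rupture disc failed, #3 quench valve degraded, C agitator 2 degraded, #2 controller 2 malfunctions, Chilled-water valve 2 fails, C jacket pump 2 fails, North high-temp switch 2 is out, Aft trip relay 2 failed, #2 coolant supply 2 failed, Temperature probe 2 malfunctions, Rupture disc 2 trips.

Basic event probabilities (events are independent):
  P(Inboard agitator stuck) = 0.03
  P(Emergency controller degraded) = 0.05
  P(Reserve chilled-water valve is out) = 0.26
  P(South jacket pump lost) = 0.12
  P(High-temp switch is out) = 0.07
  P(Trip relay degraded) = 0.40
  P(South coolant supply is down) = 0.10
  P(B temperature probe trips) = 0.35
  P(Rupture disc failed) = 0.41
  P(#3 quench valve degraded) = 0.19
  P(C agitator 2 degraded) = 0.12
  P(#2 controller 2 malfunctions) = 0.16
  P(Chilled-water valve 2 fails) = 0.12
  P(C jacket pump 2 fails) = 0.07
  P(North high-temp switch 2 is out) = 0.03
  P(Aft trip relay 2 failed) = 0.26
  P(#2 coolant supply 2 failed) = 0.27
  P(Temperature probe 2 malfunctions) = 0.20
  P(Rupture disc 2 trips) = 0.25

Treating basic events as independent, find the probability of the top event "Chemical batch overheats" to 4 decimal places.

0.7868

P(Interlock chain unavailable) [AND] = 0.05 × 0.26 = 0.013000
P(Quench path inoperative) [AND] = 0.03 × 0.013000 = 0.000390
P(Cooling jacket lost) [OR] = 1 − (1−0.07) × (1−0.40) = 0.442000
P(Temperature loop lost) [OR] = 1 − (1−0.12) × (1−0.442000) × (1−0.10) × (1−0.35) = 0.712742
P(Vent system lost) [OR] = 1 − (1−0.41) × (1−0.19) × (1−0.12) × (1−0.16) = 0.646736
P(Agitation branch inoperative) [OR] = 1 − (1−0.646736) × (1−0.12) × (1−0.07) × (1−0.03) = 0.719562
P(Interlock chain 2 fails) [AND] = 0.719562 × 0.26 = 0.187086
P(Quench path 2 down) [AND] = 0.187086 × 0.27 × 0.20 = 0.010103
P(Chemical batch overheats) [OR] = 1 − (1−0.000390) × (1−0.712742) × (1−0.010103) × (1−0.25) = 0.786816
Rounded to 4 decimal places: P(Chemical batch overheats) ≈ 0.7868.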